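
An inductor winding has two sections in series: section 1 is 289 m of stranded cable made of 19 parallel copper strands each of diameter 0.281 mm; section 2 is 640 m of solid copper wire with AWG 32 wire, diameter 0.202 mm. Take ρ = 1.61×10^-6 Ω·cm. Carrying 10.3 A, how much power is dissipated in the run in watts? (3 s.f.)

ρ = 1.61×10^-6 Ω·cm = 1.61×10^-8 Ω·m
Section 1: A_strand = π(1.4050e-04)² = 6.202e-08 m²; R₁ = ρL/(N·A_s) = (1.61×10^-8)(289)/(19×6.202e-08) = 3.949 Ω
Section 2: A = π(0.202/2 mm)² = π(1.0100e-04 m)² = 3.205e-08 m²
R₂ = (1.61×10^-8)(640)/(3.205e-08) = 321.5 Ω
R = R₁ + R₂ = 325.5 Ω
P = I²R = (10.3)² × 325.5 = 34500 W

34500 W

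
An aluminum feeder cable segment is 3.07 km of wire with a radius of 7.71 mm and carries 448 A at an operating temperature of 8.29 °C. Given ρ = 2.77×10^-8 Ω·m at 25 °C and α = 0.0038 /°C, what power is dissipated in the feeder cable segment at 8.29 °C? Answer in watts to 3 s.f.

A = πr² = π(7.7100e-03 m)² = 1.867e-04 m²
R₍25₎ = ρL/A = (2.77×10^-8)(3070)/(1.867e-04) = 0.4554 Ω
R₍8.29₎ = R₍25₎(1 + αΔT) = 0.4554 × (1 + 0.0038×-16.7) = 0.4265 Ω
P = I²R = (448)² × 0.4265 = 85600 W

85600 W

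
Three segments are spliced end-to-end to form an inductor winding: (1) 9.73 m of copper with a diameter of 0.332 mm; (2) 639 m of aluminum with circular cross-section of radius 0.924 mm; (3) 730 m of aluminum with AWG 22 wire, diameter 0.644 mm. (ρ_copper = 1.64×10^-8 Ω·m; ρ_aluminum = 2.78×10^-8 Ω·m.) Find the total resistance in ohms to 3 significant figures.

Seg 1: A = π(d/2)² = π(1.6600e-04 m)² = 8.657e-08 m²
R_1 = (1.64×10^-8)(9.73)/(8.657e-08) = 1.843 Ω
Seg 2: A = πr² = π(9.2400e-04 m)² = 2.682e-06 m²
R_2 = (2.78×10^-8)(639)/(2.682e-06) = 6.623 Ω
Seg 3: A = π(0.644/2 mm)² = π(3.2200e-04 m)² = 3.257e-07 m²
R_3 = (2.78×10^-8)(730)/(3.257e-07) = 62.3 Ω
R_total = R_1 + R_2 + R_3 = 70.8 Ω

70.8 Ω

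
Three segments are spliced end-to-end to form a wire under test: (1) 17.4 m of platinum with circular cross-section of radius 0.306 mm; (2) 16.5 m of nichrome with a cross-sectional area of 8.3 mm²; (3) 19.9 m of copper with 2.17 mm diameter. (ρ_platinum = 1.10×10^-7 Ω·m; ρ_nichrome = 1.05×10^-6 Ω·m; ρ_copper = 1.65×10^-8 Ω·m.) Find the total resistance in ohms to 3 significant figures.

Seg 1: A = πr² = π(3.0600e-04 m)² = 2.942e-07 m²
R_1 = (1.10×10^-7)(17.4)/(2.942e-07) = 6.507 Ω
Seg 2: A = 8.3 mm² = 8.300e-06 m²
R_2 = (1.05×10^-6)(16.5)/(8.300e-06) = 2.087 Ω
Seg 3: A = π(d/2)² = π(1.0850e-03 m)² = 3.698e-06 m²
R_3 = (1.65×10^-8)(19.9)/(3.698e-06) = 0.08878 Ω
R_total = R_1 + R_2 + R_3 = 8.68 Ω

8.68 Ω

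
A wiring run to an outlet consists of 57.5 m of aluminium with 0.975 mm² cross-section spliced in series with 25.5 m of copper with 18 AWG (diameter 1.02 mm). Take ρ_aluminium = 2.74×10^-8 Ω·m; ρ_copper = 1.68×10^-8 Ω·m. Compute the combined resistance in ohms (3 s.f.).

2.14 Ω

Segment 1: A = 0.975 mm² = 9.750e-07 m²
R₁ = ρL/A = (2.74×10^-8)(57.5)/(9.750e-07) = 1.616 Ω
Segment 2: A = π(1.02/2 mm)² = π(5.1000e-04 m)² = 8.171e-07 m²
R₂ = (1.68×10^-8)(25.5)/(8.171e-07) = 0.5243 Ω
R = R₁ + R₂ = 2.14 Ω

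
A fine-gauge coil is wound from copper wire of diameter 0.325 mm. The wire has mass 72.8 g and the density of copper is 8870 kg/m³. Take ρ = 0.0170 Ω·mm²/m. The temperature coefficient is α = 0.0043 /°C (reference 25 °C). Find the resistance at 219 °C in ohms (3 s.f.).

ρ = 0.0170 Ω·mm²/m = 1.70×10^-8 Ω·m
A = π(d/2)² = π(1.6250e-04 m)² = 8.2958e-08 m²
L = m/(density·A) = 0.0728/(8870×8.2958e-08) = 98.94 m
R = ρL/A = (1.70×10^-8)(98.94)/(8.2958e-08) = 20.27 Ω
R(219 °C) = 20.27 × (1 + 0.0043×194) = 37.2 Ω

37.2 Ω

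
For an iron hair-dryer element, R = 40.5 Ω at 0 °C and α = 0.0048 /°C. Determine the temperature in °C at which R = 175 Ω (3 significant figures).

692 °C

R = R₀(1 + α(T − T₀)) ⇒ T = T₀ + (R/R₀ − 1)/α
T = 0 + (175/40.5 − 1)/0.0048 = 0 + (3.321)/0.0048 = 692 °C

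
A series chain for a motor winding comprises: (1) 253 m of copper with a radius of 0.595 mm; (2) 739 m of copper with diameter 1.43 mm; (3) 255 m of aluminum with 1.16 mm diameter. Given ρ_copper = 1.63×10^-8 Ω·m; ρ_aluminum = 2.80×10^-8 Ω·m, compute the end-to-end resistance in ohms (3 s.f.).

Seg 1: A = πr² = π(5.9500e-04 m)² = 1.112e-06 m²
R_1 = (1.63×10^-8)(253)/(1.112e-06) = 3.708 Ω
Seg 2: A = π(d/2)² = π(7.1500e-04 m)² = 1.606e-06 m²
R_2 = (1.63×10^-8)(739)/(1.606e-06) = 7.5 Ω
Seg 3: A = π(d/2)² = π(5.8000e-04 m)² = 1.057e-06 m²
R_3 = (2.80×10^-8)(255)/(1.057e-06) = 6.756 Ω
R_total = R_1 + R_2 + R_3 = 18.0 Ω

18.0 Ω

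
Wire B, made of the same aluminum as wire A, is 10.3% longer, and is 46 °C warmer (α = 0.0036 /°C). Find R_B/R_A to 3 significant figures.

R ∝ ρL/d² with ρ ∝ (1+αΔT), so R_B/R_A = (1 + 10.3/100) × (1 + 0.0036×46)
= 1.103 × 1.166 = 1.29

1.29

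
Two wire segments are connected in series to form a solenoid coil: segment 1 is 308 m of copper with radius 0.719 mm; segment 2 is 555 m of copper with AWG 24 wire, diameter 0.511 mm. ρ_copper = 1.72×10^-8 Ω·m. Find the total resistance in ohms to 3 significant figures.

49.8 Ω

Segment 1: A = πr² = π(7.1900e-04 m)² = 1.624e-06 m²
R₁ = ρL/A = (1.72×10^-8)(308)/(1.624e-06) = 3.262 Ω
Segment 2: A = π(0.511/2 mm)² = π(2.5550e-04 m)² = 2.051e-07 m²
R₂ = (1.72×10^-8)(555)/(2.051e-07) = 46.55 Ω
R = R₁ + R₂ = 49.8 Ω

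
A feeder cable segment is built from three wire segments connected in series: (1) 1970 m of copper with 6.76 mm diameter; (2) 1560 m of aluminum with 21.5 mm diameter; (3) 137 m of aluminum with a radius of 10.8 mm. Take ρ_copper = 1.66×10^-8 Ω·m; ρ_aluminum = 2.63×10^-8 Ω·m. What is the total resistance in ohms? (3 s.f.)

Seg 1: A = π(d/2)² = π(3.3800e-03 m)² = 3.589e-05 m²
R_1 = (1.66×10^-8)(1970)/(3.589e-05) = 0.9112 Ω
Seg 2: A = π(d/2)² = π(1.0750e-02 m)² = 3.631e-04 m²
R_2 = (2.63×10^-8)(1560)/(3.631e-04) = 0.113 Ω
Seg 3: A = πr² = π(1.0800e-02 m)² = 3.664e-04 m²
R_3 = (2.63×10^-8)(137)/(3.664e-04) = 0.009833 Ω
R_total = R_1 + R_2 + R_3 = 1.03 Ω

1.03 Ω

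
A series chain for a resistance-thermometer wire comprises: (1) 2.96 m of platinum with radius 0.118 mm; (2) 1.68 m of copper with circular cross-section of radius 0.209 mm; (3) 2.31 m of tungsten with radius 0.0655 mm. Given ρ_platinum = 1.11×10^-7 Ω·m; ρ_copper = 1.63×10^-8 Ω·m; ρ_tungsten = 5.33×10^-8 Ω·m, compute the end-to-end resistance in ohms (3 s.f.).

Seg 1: A = πr² = π(1.1800e-04 m)² = 4.374e-08 m²
R_1 = (1.11×10^-7)(2.96)/(4.374e-08) = 7.511 Ω
Seg 2: A = πr² = π(2.0900e-04 m)² = 1.372e-07 m²
R_2 = (1.63×10^-8)(1.68)/(1.372e-07) = 0.1996 Ω
Seg 3: A = πr² = π(6.5500e-05 m)² = 1.348e-08 m²
R_3 = (5.33×10^-8)(2.31)/(1.348e-08) = 9.135 Ω
R_total = R_1 + R_2 + R_3 = 16.8 Ω

16.8 Ω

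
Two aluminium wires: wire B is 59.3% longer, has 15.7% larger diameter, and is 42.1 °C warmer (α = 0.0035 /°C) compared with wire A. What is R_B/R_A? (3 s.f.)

R ∝ ρL/d² with ρ ∝ (1+αΔT), so R_B/R_A = (1 + 59.3/100) × (1 + 15.7/100)⁻² × (1 + 0.0035×42.1)
= 1.593 × 0.747 × 1.147 = 1.37

1.37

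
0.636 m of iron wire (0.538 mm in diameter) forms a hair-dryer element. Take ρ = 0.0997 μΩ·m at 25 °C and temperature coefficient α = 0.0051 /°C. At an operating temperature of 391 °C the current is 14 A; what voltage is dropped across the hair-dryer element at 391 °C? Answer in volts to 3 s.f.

11.2 V

ρ = 0.0997 μΩ·m = 9.97×10^-8 Ω·m
A = π(d/2)² = π(2.6900e-04 m)² = 2.273e-07 m²
R₍25₎ = ρL/A = (9.97×10^-8)(0.636)/(2.273e-07) = 0.2789 Ω
R₍391₎ = R₍25₎(1 + αΔT) = 0.2789 × (1 + 0.0051×366) = 0.7996 Ω
V = IR = 14 × 0.7996 = 11.2 V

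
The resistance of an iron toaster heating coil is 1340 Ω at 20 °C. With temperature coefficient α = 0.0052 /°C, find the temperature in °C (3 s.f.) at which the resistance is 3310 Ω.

R = R₀(1 + α(T − T₀)) ⇒ T = T₀ + (R/R₀ − 1)/α
T = 20 + (3310/1340 − 1)/0.0052 = 20 + (1.47)/0.0052 = 303 °C

303 °C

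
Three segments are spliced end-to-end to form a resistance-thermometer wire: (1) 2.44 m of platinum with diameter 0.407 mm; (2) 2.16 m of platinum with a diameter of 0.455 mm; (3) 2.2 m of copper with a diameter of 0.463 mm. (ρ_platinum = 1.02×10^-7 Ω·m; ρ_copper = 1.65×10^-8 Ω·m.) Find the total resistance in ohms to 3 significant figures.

3.48 Ω

Seg 1: A = π(d/2)² = π(2.0350e-04 m)² = 1.301e-07 m²
R_1 = (1.02×10^-7)(2.44)/(1.301e-07) = 1.913 Ω
Seg 2: A = π(d/2)² = π(2.2750e-04 m)² = 1.626e-07 m²
R_2 = (1.02×10^-7)(2.16)/(1.626e-07) = 1.355 Ω
Seg 3: A = π(d/2)² = π(2.3150e-04 m)² = 1.684e-07 m²
R_3 = (1.65×10^-8)(2.2)/(1.684e-07) = 0.2156 Ω
R_total = R_1 + R_2 + R_3 = 3.48 Ω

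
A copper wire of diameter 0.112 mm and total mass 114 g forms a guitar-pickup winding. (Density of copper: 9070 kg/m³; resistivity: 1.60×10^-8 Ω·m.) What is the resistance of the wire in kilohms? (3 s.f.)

A = π(d/2)² = π(5.6000e-05 m)² = 9.8520e-09 m²
L = m/(density·A) = 0.114/(9070×9.8520e-09) = 1276 m
R = ρL/A = (1.60×10^-8)(1276)/(9.8520e-09) = 2.07 kΩ

2.07 kΩ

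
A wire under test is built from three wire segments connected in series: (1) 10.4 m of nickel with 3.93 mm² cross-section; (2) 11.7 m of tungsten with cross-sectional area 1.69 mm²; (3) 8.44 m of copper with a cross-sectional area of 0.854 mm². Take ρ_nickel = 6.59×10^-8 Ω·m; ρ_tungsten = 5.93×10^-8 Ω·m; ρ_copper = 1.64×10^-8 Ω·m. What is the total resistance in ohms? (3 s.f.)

0.747 Ω

Seg 1: A = 3.93 mm² = 3.930e-06 m²
R_1 = (6.59×10^-8)(10.4)/(3.930e-06) = 0.1744 Ω
Seg 2: A = 1.69 mm² = 1.690e-06 m²
R_2 = (5.93×10^-8)(11.7)/(1.690e-06) = 0.4105 Ω
Seg 3: A = 0.854 mm² = 8.540e-07 m²
R_3 = (1.64×10^-8)(8.44)/(8.540e-07) = 0.1621 Ω
R_total = R_1 + R_2 + R_3 = 0.747 Ω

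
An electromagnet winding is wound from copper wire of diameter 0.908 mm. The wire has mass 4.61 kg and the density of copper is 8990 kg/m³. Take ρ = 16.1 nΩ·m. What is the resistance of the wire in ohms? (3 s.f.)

ρ = 16.1 nΩ·m = 1.61×10^-8 Ω·m
A = π(d/2)² = π(4.5400e-04 m)² = 6.4753e-07 m²
L = m/(density·A) = 4.61/(8990×6.4753e-07) = 791.9 m
R = ρL/A = (1.61×10^-8)(791.9)/(6.4753e-07) = 19.7 Ω

19.7 Ω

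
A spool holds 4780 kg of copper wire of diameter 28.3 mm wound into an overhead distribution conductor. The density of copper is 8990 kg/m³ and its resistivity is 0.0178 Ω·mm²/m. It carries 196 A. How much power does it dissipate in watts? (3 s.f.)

ρ = 0.0178 Ω·mm²/m = 1.78×10^-8 Ω·m
A = π(d/2)² = π(1.4150e-02 m)² = 6.2902e-04 m²
L = m/(density·A) = 4780/(8990×6.2902e-04) = 845.3 m
R = ρL/A = (1.78×10^-8)(845.3)/(6.2902e-04) = 0.02392 Ω
P = I²R = (196)² × 0.02392 = 919 W

919 W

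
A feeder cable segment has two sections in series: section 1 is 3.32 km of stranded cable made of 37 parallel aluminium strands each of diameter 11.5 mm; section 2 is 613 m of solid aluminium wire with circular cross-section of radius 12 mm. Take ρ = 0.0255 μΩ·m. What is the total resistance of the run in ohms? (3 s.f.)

ρ = 0.0255 μΩ·m = 2.55×10^-8 Ω·m
Section 1: A_strand = π(5.7500e-03)² = 1.039e-04 m²; R₁ = ρL/(N·A_s) = (2.55×10^-8)(3320)/(37×1.039e-04) = 0.02203 Ω
Section 2: A = πr² = π(1.2000e-02 m)² = 4.524e-04 m²
R₂ = (2.55×10^-8)(613)/(4.524e-04) = 0.03455 Ω
R = R₁ + R₂ = 0.0566 Ω

0.0566 Ω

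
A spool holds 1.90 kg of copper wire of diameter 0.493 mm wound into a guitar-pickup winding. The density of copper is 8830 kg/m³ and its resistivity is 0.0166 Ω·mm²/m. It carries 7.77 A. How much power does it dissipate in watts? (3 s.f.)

ρ = 0.0166 Ω·mm²/m = 1.66×10^-8 Ω·m
A = π(d/2)² = π(2.4650e-04 m)² = 1.9089e-07 m²
L = m/(density·A) = 1.9/(8830×1.9089e-07) = 1127 m
R = ρL/A = (1.66×10^-8)(1127)/(1.9089e-07) = 98.02 Ω
P = I²R = (7.77)² × 98.02 = 5920 W

5920 W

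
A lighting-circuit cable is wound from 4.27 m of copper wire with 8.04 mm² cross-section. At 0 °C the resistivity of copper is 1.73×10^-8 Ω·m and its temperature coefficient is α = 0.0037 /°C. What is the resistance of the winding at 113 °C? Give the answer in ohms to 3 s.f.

0.0130 Ω

A = 8.04 mm² = 8.040e-06 m²
R₍0°C₎ = ρL/A = (1.73×10^-8)(4.27)/(8.040e-06) = 0.009188 Ω
R = R₀(1 + αΔT) = 0.009188(1 + 0.0037×113) = 0.0130 Ω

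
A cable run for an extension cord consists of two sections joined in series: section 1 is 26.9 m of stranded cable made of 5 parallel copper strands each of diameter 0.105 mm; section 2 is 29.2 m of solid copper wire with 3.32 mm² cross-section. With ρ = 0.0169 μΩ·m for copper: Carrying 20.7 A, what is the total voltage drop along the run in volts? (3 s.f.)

ρ = 0.0169 μΩ·m = 1.69×10^-8 Ω·m
Section 1: A_strand = π(5.2500e-05)² = 8.659e-09 m²; R₁ = ρL/(N·A_s) = (1.69×10^-8)(26.9)/(5×8.659e-09) = 10.5 Ω
Section 2: A = 3.32 mm² = 3.320e-06 m²
R₂ = (1.69×10^-8)(29.2)/(3.320e-06) = 0.1486 Ω
R = R₁ + R₂ = 10.65 Ω
V = IR = 20.7 × 10.65 = 220 V

220 V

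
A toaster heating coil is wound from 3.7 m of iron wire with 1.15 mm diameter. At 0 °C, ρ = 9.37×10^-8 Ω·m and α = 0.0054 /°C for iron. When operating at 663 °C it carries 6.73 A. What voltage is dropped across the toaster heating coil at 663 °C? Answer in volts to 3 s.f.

10.3 V

A = π(d/2)² = π(5.7500e-04 m)² = 1.039e-06 m²
R₍0₎ = ρL/A = (9.37×10^-8)(3.7)/(1.039e-06) = 0.3338 Ω
R₍663₎ = R₍0₎(1 + αΔT) = 0.3338 × (1 + 0.0054×663) = 1.529 Ω
V = IR = 6.73 × 1.529 = 10.3 V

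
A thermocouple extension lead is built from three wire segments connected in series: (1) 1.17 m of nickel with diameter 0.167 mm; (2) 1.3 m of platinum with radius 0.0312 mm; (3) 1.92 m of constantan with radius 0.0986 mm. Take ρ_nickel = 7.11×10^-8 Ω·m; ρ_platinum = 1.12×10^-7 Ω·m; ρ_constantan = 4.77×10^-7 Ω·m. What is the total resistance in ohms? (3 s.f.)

81.4 Ω

Seg 1: A = π(d/2)² = π(8.3500e-05 m)² = 2.190e-08 m²
R_1 = (7.11×10^-8)(1.17)/(2.190e-08) = 3.798 Ω
Seg 2: A = πr² = π(3.1200e-05 m)² = 3.058e-09 m²
R_2 = (1.12×10^-7)(1.3)/(3.058e-09) = 47.61 Ω
Seg 3: A = πr² = π(9.8600e-05 m)² = 3.054e-08 m²
R_3 = (4.77×10^-7)(1.92)/(3.054e-08) = 29.99 Ω
R_total = R_1 + R_2 + R_3 = 81.4 Ω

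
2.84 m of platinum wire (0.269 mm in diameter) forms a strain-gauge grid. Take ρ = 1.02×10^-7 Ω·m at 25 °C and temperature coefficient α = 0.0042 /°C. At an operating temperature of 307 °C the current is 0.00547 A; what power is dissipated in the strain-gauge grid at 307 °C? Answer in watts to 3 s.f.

3.33×10^-4 W

A = π(d/2)² = π(1.3450e-04 m)² = 5.683e-08 m²
R₍25₎ = ρL/A = (1.02×10^-7)(2.84)/(5.683e-08) = 5.097 Ω
R₍307₎ = R₍25₎(1 + αΔT) = 5.097 × (1 + 0.0042×282) = 11.13 Ω
P = I²R = (0.00547)² × 11.13 = 3.33×10^-4 W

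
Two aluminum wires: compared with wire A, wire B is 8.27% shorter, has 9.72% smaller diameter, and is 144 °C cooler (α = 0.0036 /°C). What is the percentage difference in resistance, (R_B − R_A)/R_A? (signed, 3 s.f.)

-45.8%

R ∝ ρL/d² with ρ ∝ (1+αΔT), so R_B/R_A = (1 − 8.27/100) × (1 − 9.72/100)⁻² × (1 − 0.0036×144)
= 0.9173 × 1.227 × 0.4816 = 0.542
(R_B − R_A)/R_A = 0.542 − 1 = -45.8%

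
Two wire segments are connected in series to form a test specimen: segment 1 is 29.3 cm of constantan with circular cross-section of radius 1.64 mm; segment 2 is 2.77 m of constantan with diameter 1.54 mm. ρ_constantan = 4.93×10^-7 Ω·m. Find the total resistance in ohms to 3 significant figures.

Segment 1: A = πr² = π(1.6400e-03 m)² = 8.450e-06 m²
R₁ = ρL/A = (4.93×10^-7)(0.293)/(8.450e-06) = 0.0171 Ω
Segment 2: A = π(d/2)² = π(7.7000e-04 m)² = 1.863e-06 m²
R₂ = (4.93×10^-7)(2.77)/(1.863e-06) = 0.7332 Ω
R = R₁ + R₂ = 0.750 Ω

0.750 Ω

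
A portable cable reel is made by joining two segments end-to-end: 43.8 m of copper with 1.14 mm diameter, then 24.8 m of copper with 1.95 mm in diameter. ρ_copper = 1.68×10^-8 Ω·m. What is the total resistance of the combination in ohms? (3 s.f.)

0.860 Ω

Segment 1: A = π(d/2)² = π(5.7000e-04 m)² = 1.021e-06 m²
R₁ = ρL/A = (1.68×10^-8)(43.8)/(1.021e-06) = 0.7209 Ω
Segment 2: A = π(d/2)² = π(9.7500e-04 m)² = 2.986e-06 m²
R₂ = (1.68×10^-8)(24.8)/(2.986e-06) = 0.1395 Ω
R = R₁ + R₂ = 0.860 Ω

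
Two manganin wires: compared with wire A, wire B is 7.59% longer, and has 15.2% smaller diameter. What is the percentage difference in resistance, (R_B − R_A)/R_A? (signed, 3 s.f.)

49.6%

R ∝ L/d², so R_B/R_A = (1 + 7.59/100) × (1 − 15.2/100)⁻²
= 1.076 × 1.391 = 1.496
(R_B − R_A)/R_A = 1.496 − 1 = 49.6%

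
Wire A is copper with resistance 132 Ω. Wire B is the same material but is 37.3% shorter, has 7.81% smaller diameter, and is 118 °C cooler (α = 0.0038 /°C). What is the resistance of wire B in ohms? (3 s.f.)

53.7 Ω

R ∝ ρL/d² with ρ ∝ (1+αΔT), so R_B/R_A = (1 − 37.3/100) × (1 − 7.81/100)⁻² × (1 − 0.0038×118)
= 0.627 × 1.177 × 0.5516 = 0.4069
R_B = 0.4069 × 132 = 53.7 Ω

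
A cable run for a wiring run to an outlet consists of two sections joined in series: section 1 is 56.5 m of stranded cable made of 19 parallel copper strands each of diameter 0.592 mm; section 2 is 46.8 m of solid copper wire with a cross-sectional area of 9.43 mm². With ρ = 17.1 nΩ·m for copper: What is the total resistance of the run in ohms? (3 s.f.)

0.270 Ω

ρ = 17.1 nΩ·m = 1.71×10^-8 Ω·m
Section 1: A_strand = π(2.9600e-04)² = 2.753e-07 m²; R₁ = ρL/(N·A_s) = (1.71×10^-8)(56.5)/(19×2.753e-07) = 0.1847 Ω
Section 2: A = 9.43 mm² = 9.430e-06 m²
R₂ = (1.71×10^-8)(46.8)/(9.430e-06) = 0.08487 Ω
R = R₁ + R₂ = 0.270 Ω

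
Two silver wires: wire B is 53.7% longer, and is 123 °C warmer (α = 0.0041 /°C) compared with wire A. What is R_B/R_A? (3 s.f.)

R ∝ ρL/d² with ρ ∝ (1+αΔT), so R_B/R_A = (1 + 53.7/100) × (1 + 0.0041×123)
= 1.537 × 1.504 = 2.31

2.31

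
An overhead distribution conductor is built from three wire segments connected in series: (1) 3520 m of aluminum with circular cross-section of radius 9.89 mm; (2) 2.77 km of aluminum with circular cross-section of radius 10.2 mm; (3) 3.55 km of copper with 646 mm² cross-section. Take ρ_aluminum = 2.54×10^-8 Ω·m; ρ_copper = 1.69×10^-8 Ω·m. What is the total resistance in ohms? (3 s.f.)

0.599 Ω

Seg 1: A = πr² = π(9.8900e-03 m)² = 3.073e-04 m²
R_1 = (2.54×10^-8)(3520)/(3.073e-04) = 0.291 Ω
Seg 2: A = πr² = π(1.0200e-02 m)² = 3.269e-04 m²
R_2 = (2.54×10^-8)(2770)/(3.269e-04) = 0.2153 Ω
Seg 3: A = 646 mm² = 6.460e-04 m²
R_3 = (1.69×10^-8)(3550)/(6.460e-04) = 0.09287 Ω
R_total = R_1 + R_2 + R_3 = 0.599 Ω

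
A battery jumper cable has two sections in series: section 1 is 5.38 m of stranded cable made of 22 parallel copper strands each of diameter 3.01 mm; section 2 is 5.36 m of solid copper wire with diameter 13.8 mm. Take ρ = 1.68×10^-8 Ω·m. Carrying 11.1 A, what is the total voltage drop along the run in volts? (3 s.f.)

0.0131 V

Section 1: A_strand = π(1.5050e-03)² = 7.116e-06 m²; R₁ = ρL/(N·A_s) = (1.68×10^-8)(5.38)/(22×7.116e-06) = 5.774×10^-4 Ω
Section 2: A = π(d/2)² = π(6.9000e-03 m)² = 1.496e-04 m²
R₂ = (1.68×10^-8)(5.36)/(1.496e-04) = 6.020×10^-4 Ω
R = R₁ + R₂ = 0.001179 Ω
V = IR = 11.1 × 0.001179 = 0.0131 V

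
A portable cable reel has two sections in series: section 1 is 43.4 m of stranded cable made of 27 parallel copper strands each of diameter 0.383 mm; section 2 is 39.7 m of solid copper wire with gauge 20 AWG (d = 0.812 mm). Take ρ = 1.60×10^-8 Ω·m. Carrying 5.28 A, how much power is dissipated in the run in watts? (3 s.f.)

Section 1: A_strand = π(1.9150e-04)² = 1.152e-07 m²; R₁ = ρL/(N·A_s) = (1.60×10^-8)(43.4)/(27×1.152e-07) = 0.2232 Ω
Section 2: A = π(0.812/2 mm)² = π(4.0600e-04 m)² = 5.178e-07 m²
R₂ = (1.60×10^-8)(39.7)/(5.178e-07) = 1.227 Ω
R = R₁ + R₂ = 1.45 Ω
P = I²R = (5.28)² × 1.45 = 40.4 W

40.4 W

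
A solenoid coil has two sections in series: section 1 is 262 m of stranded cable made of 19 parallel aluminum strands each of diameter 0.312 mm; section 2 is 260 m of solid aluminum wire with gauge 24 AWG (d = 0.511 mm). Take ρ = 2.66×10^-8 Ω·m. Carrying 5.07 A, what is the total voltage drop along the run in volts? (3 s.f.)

195 V

Section 1: A_strand = π(1.5600e-04)² = 7.645e-08 m²; R₁ = ρL/(N·A_s) = (2.66×10^-8)(262)/(19×7.645e-08) = 4.798 Ω
Section 2: A = π(0.511/2 mm)² = π(2.5550e-04 m)² = 2.051e-07 m²
R₂ = (2.66×10^-8)(260)/(2.051e-07) = 33.72 Ω
R = R₁ + R₂ = 38.52 Ω
V = IR = 5.07 × 38.52 = 195 V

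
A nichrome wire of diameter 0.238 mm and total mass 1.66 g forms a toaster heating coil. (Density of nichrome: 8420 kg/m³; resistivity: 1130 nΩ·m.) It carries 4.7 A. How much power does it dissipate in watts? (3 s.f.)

ρ = 1130 nΩ·m = 1.13×10^-6 Ω·m
A = π(d/2)² = π(1.1900e-04 m)² = 4.4488e-08 m²
L = m/(density·A) = 0.00166/(8420×4.4488e-08) = 4.432 m
R = ρL/A = (1.13×10^-6)(4.432)/(4.4488e-08) = 112.6 Ω
P = I²R = (4.7)² × 112.6 = 2490 W

2490 W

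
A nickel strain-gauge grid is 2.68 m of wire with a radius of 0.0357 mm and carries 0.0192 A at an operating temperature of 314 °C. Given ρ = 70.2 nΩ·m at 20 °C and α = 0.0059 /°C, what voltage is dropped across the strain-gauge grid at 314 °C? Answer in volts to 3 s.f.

ρ = 70.2 nΩ·m = 7.02×10^-8 Ω·m
A = πr² = π(3.5700e-05 m)² = 4.004e-09 m²
R₍20₎ = ρL/A = (7.02×10^-8)(2.68)/(4.004e-09) = 46.99 Ω
R₍314₎ = R₍20₎(1 + αΔT) = 46.99 × (1 + 0.0059×294) = 128.5 Ω
V = IR = 0.0192 × 128.5 = 2.47 V

2.47 V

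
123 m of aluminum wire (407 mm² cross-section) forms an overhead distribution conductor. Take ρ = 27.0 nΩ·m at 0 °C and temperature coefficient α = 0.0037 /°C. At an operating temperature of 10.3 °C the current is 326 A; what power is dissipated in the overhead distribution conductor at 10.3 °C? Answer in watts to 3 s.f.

ρ = 27.0 nΩ·m = 2.70×10^-8 Ω·m
A = 407 mm² = 4.070e-04 m²
R₍0₎ = ρL/A = (2.70×10^-8)(123)/(4.070e-04) = 0.00816 Ω
R₍10.3₎ = R₍0₎(1 + αΔT) = 0.00816 × (1 + 0.0037×10.3) = 0.008471 Ω
P = I²R = (326)² × 0.008471 = 900 W

900 W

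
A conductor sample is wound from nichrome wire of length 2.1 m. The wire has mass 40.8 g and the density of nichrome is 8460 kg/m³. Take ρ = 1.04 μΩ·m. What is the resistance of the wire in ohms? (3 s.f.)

0.951 Ω

ρ = 1.04 μΩ·m = 1.04×10^-6 Ω·m
A = m/(density·L) = 0.0408/(8460×2.1) = 2.2965e-06 m²
R = ρL/A = (1.04×10^-6)(2.1)/(2.2965e-06) = 0.951 Ω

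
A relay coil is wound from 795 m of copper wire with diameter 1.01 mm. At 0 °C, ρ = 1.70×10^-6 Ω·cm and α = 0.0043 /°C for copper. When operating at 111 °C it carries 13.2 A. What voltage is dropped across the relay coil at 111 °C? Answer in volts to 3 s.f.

329 V

ρ = 1.70×10^-6 Ω·cm = 1.70×10^-8 Ω·m
A = π(d/2)² = π(5.0500e-04 m)² = 8.012e-07 m²
R₍0₎ = ρL/A = (1.70×10^-8)(795)/(8.012e-07) = 16.87 Ω
R₍111₎ = R₍0₎(1 + αΔT) = 16.87 × (1 + 0.0043×111) = 24.92 Ω
V = IR = 13.2 × 24.92 = 329 V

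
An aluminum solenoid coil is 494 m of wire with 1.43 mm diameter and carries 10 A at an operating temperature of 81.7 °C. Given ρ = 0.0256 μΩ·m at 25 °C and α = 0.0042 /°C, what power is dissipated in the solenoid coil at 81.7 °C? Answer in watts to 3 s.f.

ρ = 0.0256 μΩ·m = 2.56×10^-8 Ω·m
A = π(d/2)² = π(7.1500e-04 m)² = 1.606e-06 m²
R₍25₎ = ρL/A = (2.56×10^-8)(494)/(1.606e-06) = 7.874 Ω
R₍81.7₎ = R₍25₎(1 + αΔT) = 7.874 × (1 + 0.0042×56.7) = 9.749 Ω
P = I²R = (10)² × 9.749 = 975 W

975 W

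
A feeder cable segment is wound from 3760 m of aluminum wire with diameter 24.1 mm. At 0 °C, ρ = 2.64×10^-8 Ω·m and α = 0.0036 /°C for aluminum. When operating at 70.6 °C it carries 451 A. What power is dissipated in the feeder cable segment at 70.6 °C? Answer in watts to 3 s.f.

55500 W

A = π(d/2)² = π(1.2050e-02 m)² = 4.562e-04 m²
R₍0₎ = ρL/A = (2.64×10^-8)(3760)/(4.562e-04) = 0.2176 Ω
R₍70.6₎ = R₍0₎(1 + αΔT) = 0.2176 × (1 + 0.0036×70.6) = 0.2729 Ω
P = I²R = (451)² × 0.2729 = 55500 W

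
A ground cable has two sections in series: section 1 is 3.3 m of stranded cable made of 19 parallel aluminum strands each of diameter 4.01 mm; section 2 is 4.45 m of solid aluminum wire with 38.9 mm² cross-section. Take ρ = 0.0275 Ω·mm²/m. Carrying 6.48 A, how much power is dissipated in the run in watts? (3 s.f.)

ρ = 0.0275 Ω·mm²/m = 2.75×10^-8 Ω·m
Section 1: A_strand = π(2.0050e-03)² = 1.263e-05 m²; R₁ = ρL/(N·A_s) = (2.75×10^-8)(3.3)/(19×1.263e-05) = 3.782×10^-4 Ω
Section 2: A = 38.9 mm² = 3.890e-05 m²
R₂ = (2.75×10^-8)(4.45)/(3.890e-05) = 0.003146 Ω
R = R₁ + R₂ = 0.003524 Ω
P = I²R = (6.48)² × 0.003524 = 0.148 W

0.148 W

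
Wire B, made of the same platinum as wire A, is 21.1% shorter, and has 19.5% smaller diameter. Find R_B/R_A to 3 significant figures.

1.22

R ∝ L/d², so R_B/R_A = (1 − 21.1/100) × (1 − 19.5/100)⁻²
= 0.789 × 1.543 = 1.22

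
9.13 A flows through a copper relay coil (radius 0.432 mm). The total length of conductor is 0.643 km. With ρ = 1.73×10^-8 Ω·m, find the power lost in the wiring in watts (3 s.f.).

A = πr² = π(4.3200e-04 m)² = 5.863e-07 m²
R = ρL/A = (1.73×10^-8)(643)/(5.863e-07) = 18.97 Ω
P = I²R = (9.13)² × 18.97 = 1580 W

1580 W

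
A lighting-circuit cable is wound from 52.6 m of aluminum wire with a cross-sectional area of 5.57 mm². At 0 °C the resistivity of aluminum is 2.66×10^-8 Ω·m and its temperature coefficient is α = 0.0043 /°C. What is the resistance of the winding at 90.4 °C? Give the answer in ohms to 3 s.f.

0.349 Ω

A = 5.57 mm² = 5.570e-06 m²
R₍0°C₎ = ρL/A = (2.66×10^-8)(52.6)/(5.570e-06) = 0.2512 Ω
R = R₀(1 + αΔT) = 0.2512(1 + 0.0043×90.4) = 0.349 Ω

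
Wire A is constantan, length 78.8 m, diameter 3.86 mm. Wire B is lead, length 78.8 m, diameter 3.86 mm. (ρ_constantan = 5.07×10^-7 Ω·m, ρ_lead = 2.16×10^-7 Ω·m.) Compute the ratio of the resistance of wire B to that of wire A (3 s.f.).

R ∝ ρL/d², so R_B/R_A = (ρ_B/ρ_A)
= (2.16×10^-7/5.07×10^-7) = 0.426

0.426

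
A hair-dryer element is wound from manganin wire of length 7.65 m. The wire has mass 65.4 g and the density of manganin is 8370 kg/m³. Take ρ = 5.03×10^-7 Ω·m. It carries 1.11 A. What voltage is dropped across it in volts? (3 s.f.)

4.18 V

A = m/(density·L) = 0.0654/(8370×7.65) = 1.0214e-06 m²
R = ρL/A = (5.03×10^-7)(7.65)/(1.0214e-06) = 3.767 Ω
V = IR = 1.11 × 3.767 = 4.18 V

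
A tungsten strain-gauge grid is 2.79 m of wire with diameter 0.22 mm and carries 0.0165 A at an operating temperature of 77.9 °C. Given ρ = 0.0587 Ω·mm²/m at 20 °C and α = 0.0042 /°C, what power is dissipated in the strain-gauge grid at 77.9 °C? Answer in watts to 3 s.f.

0.00146 W

ρ = 0.0587 Ω·mm²/m = 5.87×10^-8 Ω·m
A = π(d/2)² = π(1.1000e-04 m)² = 3.801e-08 m²
R₍20₎ = ρL/A = (5.87×10^-8)(2.79)/(3.801e-08) = 4.308 Ω
R₍77.9₎ = R₍20₎(1 + αΔT) = 4.308 × (1 + 0.0042×57.9) = 5.356 Ω
P = I²R = (0.0165)² × 5.356 = 0.00146 W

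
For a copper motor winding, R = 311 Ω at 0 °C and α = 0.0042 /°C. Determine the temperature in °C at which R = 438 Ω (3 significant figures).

R = R₀(1 + α(T − T₀)) ⇒ T = T₀ + (R/R₀ − 1)/α
T = 0 + (438/311 − 1)/0.0042 = 0 + (0.4084)/0.0042 = 97.2 °C

97.2 °C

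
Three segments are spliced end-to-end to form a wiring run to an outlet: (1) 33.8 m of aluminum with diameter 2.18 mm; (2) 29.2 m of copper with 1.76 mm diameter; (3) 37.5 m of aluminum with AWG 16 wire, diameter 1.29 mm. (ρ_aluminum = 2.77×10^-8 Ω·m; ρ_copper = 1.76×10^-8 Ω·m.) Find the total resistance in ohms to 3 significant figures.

1.26 Ω

Seg 1: A = π(d/2)² = π(1.0900e-03 m)² = 3.733e-06 m²
R_1 = (2.77×10^-8)(33.8)/(3.733e-06) = 0.2508 Ω
Seg 2: A = π(d/2)² = π(8.8000e-04 m)² = 2.433e-06 m²
R_2 = (1.76×10^-8)(29.2)/(2.433e-06) = 0.2112 Ω
Seg 3: A = π(1.29/2 mm)² = π(6.4500e-04 m)² = 1.307e-06 m²
R_3 = (2.77×10^-8)(37.5)/(1.307e-06) = 0.7948 Ω
R_total = R_1 + R_2 + R_3 = 1.26 Ω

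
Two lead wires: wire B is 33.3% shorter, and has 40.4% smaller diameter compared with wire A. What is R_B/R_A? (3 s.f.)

R ∝ L/d², so R_B/R_A = (1 − 33.3/100) × (1 − 40.4/100)⁻²
= 0.667 × 2.815 = 1.88

1.88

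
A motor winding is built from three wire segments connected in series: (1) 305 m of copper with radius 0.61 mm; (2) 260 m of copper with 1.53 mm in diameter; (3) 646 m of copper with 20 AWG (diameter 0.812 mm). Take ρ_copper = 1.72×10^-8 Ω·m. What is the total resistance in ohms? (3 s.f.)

Seg 1: A = πr² = π(6.1000e-04 m)² = 1.169e-06 m²
R_1 = (1.72×10^-8)(305)/(1.169e-06) = 4.488 Ω
Seg 2: A = π(d/2)² = π(7.6500e-04 m)² = 1.839e-06 m²
R_2 = (1.72×10^-8)(260)/(1.839e-06) = 2.432 Ω
Seg 3: A = π(0.812/2 mm)² = π(4.0600e-04 m)² = 5.178e-07 m²
R_3 = (1.72×10^-8)(646)/(5.178e-07) = 21.46 Ω
R_total = R_1 + R_2 + R_3 = 28.4 Ω

28.4 Ω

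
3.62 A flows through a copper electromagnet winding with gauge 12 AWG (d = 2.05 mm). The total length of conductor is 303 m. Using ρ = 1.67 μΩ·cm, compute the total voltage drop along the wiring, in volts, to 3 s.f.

ρ = 1.67 μΩ·cm = 1.67×10^-8 Ω·m
A = π(2.05/2 mm)² = π(1.0250e-03 m)² = 3.301e-06 m²
R = ρL/A = (1.67×10^-8)(303)/(3.301e-06) = 1.533 Ω
V = IR = 3.62 × 1.533 = 5.55 V

5.55 V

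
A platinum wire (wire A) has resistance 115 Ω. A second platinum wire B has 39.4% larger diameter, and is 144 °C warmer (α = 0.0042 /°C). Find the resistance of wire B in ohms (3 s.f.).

R ∝ ρL/d² with ρ ∝ (1+αΔT), so R_B/R_A = (1 + 39.4/100)⁻² × (1 + 0.0042×144)
= 0.5146 × 1.605 = 0.8258
R_B = 0.8258 × 115 = 95.0 Ω

95.0 Ω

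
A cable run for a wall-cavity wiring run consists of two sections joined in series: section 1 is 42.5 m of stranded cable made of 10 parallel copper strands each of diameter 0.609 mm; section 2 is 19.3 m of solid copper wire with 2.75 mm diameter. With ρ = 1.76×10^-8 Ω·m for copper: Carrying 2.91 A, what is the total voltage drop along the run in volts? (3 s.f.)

0.914 V

Section 1: A_strand = π(3.0450e-04)² = 2.913e-07 m²; R₁ = ρL/(N·A_s) = (1.76×10^-8)(42.5)/(10×2.913e-07) = 0.2568 Ω
Section 2: A = π(d/2)² = π(1.3750e-03 m)² = 5.940e-06 m²
R₂ = (1.76×10^-8)(19.3)/(5.940e-06) = 0.05719 Ω
R = R₁ + R₂ = 0.314 Ω
V = IR = 2.91 × 0.314 = 0.914 V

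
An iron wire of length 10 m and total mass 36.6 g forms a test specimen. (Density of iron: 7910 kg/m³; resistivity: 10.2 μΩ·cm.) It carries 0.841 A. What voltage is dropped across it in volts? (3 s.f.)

ρ = 10.2 μΩ·cm = 1.02×10^-7 Ω·m
A = m/(density·L) = 0.0366/(7910×10) = 4.6271e-07 m²
R = ρL/A = (1.02×10^-7)(10)/(4.6271e-07) = 2.204 Ω
V = IR = 0.841 × 2.204 = 1.85 V

1.85 V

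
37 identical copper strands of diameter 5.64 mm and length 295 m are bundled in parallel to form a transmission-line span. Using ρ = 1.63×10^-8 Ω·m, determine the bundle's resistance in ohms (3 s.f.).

A_strand = π(2.8200e-03 m)² = 2.498e-05 m²
R_strand = ρL/A = (1.63×10^-8)(295)/(2.498e-05) = 0.1925 Ω
R_total = R_strand/N = 0.1925/37 = 0.00520 Ω

0.00520 Ω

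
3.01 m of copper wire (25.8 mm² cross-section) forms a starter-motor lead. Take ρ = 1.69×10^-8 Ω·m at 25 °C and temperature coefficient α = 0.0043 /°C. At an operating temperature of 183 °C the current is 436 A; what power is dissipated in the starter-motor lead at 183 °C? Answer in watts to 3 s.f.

A = 25.8 mm² = 2.580e-05 m²
R₍25₎ = ρL/A = (1.69×10^-8)(3.01)/(2.580e-05) = 0.001972 Ω
R₍183₎ = R₍25₎(1 + αΔT) = 0.001972 × (1 + 0.0043×158) = 0.003311 Ω
P = I²R = (436)² × 0.003311 = 629 W

629 W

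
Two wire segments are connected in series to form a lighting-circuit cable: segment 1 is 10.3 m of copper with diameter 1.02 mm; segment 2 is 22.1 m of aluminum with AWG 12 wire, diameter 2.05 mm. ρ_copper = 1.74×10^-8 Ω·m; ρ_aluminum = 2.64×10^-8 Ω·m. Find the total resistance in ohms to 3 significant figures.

0.396 Ω

Segment 1: A = π(d/2)² = π(5.1000e-04 m)² = 8.171e-07 m²
R₁ = ρL/A = (1.74×10^-8)(10.3)/(8.171e-07) = 0.2193 Ω
Segment 2: A = π(2.05/2 mm)² = π(1.0250e-03 m)² = 3.301e-06 m²
R₂ = (2.64×10^-8)(22.1)/(3.301e-06) = 0.1768 Ω
R = R₁ + R₂ = 0.396 Ω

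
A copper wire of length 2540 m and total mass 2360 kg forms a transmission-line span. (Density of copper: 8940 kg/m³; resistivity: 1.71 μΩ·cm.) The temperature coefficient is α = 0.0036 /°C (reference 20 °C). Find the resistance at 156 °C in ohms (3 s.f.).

0.623 Ω

ρ = 1.71 μΩ·cm = 1.71×10^-8 Ω·m
A = m/(density·L) = 2360/(8940×2540) = 1.0393e-04 m²
R = ρL/A = (1.71×10^-8)(2540)/(1.0393e-04) = 0.4179 Ω
R(156 °C) = 0.4179 × (1 + 0.0036×136) = 0.623 Ω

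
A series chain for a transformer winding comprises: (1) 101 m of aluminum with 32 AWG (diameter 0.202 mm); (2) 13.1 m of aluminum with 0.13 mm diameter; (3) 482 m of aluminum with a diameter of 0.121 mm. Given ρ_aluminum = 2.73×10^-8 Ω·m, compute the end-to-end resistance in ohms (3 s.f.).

1260 Ω

Seg 1: A = π(0.202/2 mm)² = π(1.0100e-04 m)² = 3.205e-08 m²
R_1 = (2.73×10^-8)(101)/(3.205e-08) = 86.04 Ω
Seg 2: A = π(d/2)² = π(6.5000e-05 m)² = 1.327e-08 m²
R_2 = (2.73×10^-8)(13.1)/(1.327e-08) = 26.94 Ω
Seg 3: A = π(d/2)² = π(6.0500e-05 m)² = 1.150e-08 m²
R_3 = (2.73×10^-8)(482)/(1.150e-08) = 1144 Ω
R_total = R_1 + R_2 + R_3 = 1260 Ω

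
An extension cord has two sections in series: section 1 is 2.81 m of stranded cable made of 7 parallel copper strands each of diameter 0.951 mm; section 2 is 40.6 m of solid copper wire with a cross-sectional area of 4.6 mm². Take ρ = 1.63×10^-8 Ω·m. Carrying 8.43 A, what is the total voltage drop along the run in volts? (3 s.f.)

1.29 V

Section 1: A_strand = π(4.7550e-04)² = 7.103e-07 m²; R₁ = ρL/(N·A_s) = (1.63×10^-8)(2.81)/(7×7.103e-07) = 0.009212 Ω
Section 2: A = 4.6 mm² = 4.600e-06 m²
R₂ = (1.63×10^-8)(40.6)/(4.600e-06) = 0.1439 Ω
R = R₁ + R₂ = 0.1531 Ω
V = IR = 8.43 × 0.1531 = 1.29 V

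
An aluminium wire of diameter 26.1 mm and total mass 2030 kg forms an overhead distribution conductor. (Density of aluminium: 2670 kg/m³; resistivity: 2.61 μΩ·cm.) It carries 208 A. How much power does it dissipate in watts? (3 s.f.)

3000 W

ρ = 2.61 μΩ·cm = 2.61×10^-8 Ω·m
A = π(d/2)² = π(1.3050e-02 m)² = 5.3502e-04 m²
L = m/(density·A) = 2030/(2670×5.3502e-04) = 1421 m
R = ρL/A = (2.61×10^-8)(1421)/(5.3502e-04) = 0.06932 Ω
P = I²R = (208)² × 0.06932 = 3000 W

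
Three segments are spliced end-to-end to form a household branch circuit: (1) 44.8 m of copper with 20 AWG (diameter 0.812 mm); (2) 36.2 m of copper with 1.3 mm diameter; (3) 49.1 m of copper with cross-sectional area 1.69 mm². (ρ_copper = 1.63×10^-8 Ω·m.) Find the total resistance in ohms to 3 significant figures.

Seg 1: A = π(0.812/2 mm)² = π(4.0600e-04 m)² = 5.178e-07 m²
R_1 = (1.63×10^-8)(44.8)/(5.178e-07) = 1.41 Ω
Seg 2: A = π(d/2)² = π(6.5000e-04 m)² = 1.327e-06 m²
R_2 = (1.63×10^-8)(36.2)/(1.327e-06) = 0.4445 Ω
Seg 3: A = 1.69 mm² = 1.690e-06 m²
R_3 = (1.63×10^-8)(49.1)/(1.690e-06) = 0.4736 Ω
R_total = R_1 + R_2 + R_3 = 2.33 Ω

2.33 Ω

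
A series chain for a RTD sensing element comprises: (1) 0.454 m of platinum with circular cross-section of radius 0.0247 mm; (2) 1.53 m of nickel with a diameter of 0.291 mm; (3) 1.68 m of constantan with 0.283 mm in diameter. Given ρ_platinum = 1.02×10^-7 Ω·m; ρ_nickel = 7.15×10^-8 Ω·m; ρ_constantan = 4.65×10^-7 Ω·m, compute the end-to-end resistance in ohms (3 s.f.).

Seg 1: A = πr² = π(2.4700e-05 m)² = 1.917e-09 m²
R_1 = (1.02×10^-7)(0.454)/(1.917e-09) = 24.16 Ω
Seg 2: A = π(d/2)² = π(1.4550e-04 m)² = 6.651e-08 m²
R_2 = (7.15×10^-8)(1.53)/(6.651e-08) = 1.645 Ω
Seg 3: A = π(d/2)² = π(1.4150e-04 m)² = 6.290e-08 m²
R_3 = (4.65×10^-7)(1.68)/(6.290e-08) = 12.42 Ω
R_total = R_1 + R_2 + R_3 = 38.2 Ω

38.2 Ω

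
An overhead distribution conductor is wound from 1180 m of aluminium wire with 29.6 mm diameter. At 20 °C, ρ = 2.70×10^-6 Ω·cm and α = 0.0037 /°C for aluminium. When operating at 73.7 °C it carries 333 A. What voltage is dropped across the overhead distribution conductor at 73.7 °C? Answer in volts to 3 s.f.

18.5 V

ρ = 2.70×10^-6 Ω·cm = 2.70×10^-8 Ω·m
A = π(d/2)² = π(1.4800e-02 m)² = 6.881e-04 m²
R₍20₎ = ρL/A = (2.70×10^-8)(1180)/(6.881e-04) = 0.0463 Ω
R₍73.7₎ = R₍20₎(1 + αΔT) = 0.0463 × (1 + 0.0037×53.7) = 0.0555 Ω
V = IR = 333 × 0.0555 = 18.5 V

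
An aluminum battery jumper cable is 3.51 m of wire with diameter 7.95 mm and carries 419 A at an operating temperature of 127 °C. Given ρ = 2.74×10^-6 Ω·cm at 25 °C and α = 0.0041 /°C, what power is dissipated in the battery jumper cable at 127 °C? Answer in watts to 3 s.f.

ρ = 2.74×10^-6 Ω·cm = 2.74×10^-8 Ω·m
A = π(d/2)² = π(3.9750e-03 m)² = 4.964e-05 m²
R₍25₎ = ρL/A = (2.74×10^-8)(3.51)/(4.964e-05) = 0.001937 Ω
R₍127₎ = R₍25₎(1 + αΔT) = 0.001937 × (1 + 0.0041×102) = 0.002748 Ω
P = I²R = (419)² × 0.002748 = 482 W

482 W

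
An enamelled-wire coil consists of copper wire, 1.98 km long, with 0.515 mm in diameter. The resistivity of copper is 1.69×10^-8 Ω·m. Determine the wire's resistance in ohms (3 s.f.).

A = π(d/2)² = π(2.5750e-04 m)² = 2.083e-07 m²
R = ρL/A = (1.69×10^-8)(1980 m)/(2.083e-07 m²) = 161 Ω

161 Ω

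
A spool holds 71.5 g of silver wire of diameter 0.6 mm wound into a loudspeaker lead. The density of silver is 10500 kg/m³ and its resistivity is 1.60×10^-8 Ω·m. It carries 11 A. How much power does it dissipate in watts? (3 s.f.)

165 W

A = π(d/2)² = π(3.0000e-04 m)² = 2.8274e-07 m²
L = m/(density·A) = 0.0715/(10500×2.8274e-07) = 24.08 m
R = ρL/A = (1.60×10^-8)(24.08)/(2.8274e-07) = 1.363 Ω
P = I²R = (11)² × 1.363 = 165 W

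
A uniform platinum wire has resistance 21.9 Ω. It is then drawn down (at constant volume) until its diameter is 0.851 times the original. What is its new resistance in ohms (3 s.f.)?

41.8 Ω

Volume constant ⇒ L' = L/r² with r = 0.851. R' = ρL'/A' = ρ(L/r²)/(πr²d₀²/4) = R/r⁴.
R' = 1.907 × 21.9 = 41.8 Ω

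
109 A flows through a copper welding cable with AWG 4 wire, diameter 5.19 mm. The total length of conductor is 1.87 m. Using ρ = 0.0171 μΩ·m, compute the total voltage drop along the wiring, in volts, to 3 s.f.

0.165 V

ρ = 0.0171 μΩ·m = 1.71×10^-8 Ω·m
A = π(5.19/2 mm)² = π(2.5950e-03 m)² = 2.116e-05 m²
R = ρL/A = (1.71×10^-8)(1.87)/(2.116e-05) = 0.001512 Ω
V = IR = 109 × 0.001512 = 0.165 V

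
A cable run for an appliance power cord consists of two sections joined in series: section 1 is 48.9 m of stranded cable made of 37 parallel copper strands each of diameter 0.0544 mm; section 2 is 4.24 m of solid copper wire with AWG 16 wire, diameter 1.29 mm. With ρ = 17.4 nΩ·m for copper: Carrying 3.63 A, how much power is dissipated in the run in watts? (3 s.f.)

131 W

ρ = 17.4 nΩ·m = 1.74×10^-8 Ω·m
Section 1: A_strand = π(2.7200e-05)² = 2.324e-09 m²; R₁ = ρL/(N·A_s) = (1.74×10^-8)(48.9)/(37×2.324e-09) = 9.894 Ω
Section 2: A = π(1.29/2 mm)² = π(6.4500e-04 m)² = 1.307e-06 m²
R₂ = (1.74×10^-8)(4.24)/(1.307e-06) = 0.05645 Ω
R = R₁ + R₂ = 9.95 Ω
P = I²R = (3.63)² × 9.95 = 131 W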